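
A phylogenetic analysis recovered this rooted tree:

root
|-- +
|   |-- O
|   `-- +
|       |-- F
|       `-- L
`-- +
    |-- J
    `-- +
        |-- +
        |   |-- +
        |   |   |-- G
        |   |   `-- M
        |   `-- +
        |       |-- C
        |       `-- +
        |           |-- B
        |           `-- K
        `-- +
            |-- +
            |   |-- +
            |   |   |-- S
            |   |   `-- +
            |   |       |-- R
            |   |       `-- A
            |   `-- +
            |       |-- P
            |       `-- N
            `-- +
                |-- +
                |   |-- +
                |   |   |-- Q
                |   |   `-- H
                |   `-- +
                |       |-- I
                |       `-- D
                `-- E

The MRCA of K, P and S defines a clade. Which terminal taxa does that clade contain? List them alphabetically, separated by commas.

A, B, C, D, E, G, H, I, K, M, N, P, Q, R, S

Tracing K: it sits inside (B,K).
Tracing P: it sits inside (P,N).
Tracing S: it sits inside (S,(R,A)).
The smallest clade enclosing all 3 is (((G,M),(C,(B,K))),(((S,(R,A)),(P,N)),(((Q,H),(I,D)),E))); the answer is its 15 terminal taxa in alphabetical order.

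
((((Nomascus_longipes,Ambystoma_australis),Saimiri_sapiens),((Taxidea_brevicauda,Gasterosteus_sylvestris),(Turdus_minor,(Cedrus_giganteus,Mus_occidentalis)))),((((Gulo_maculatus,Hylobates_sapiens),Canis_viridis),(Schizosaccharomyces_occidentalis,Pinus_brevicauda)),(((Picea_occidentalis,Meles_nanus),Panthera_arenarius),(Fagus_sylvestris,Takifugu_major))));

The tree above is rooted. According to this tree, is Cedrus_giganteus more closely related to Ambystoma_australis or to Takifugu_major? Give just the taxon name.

The MRCA of Cedrus_giganteus and Ambystoma_australis subtends (((Nomascus_longipes,Ambystoma_australis),Saimiri_sapiens),((Taxidea_brevicauda,Gasterosteus_sylvestris),(Turdus_minor,(Cedrus_giganteus,Mus_occidentalis)))) (8 taxa).
The MRCA of Cedrus_giganteus and Takifugu_major is the root, subtending the entire tree (18 taxa).
The first is nested inside the second, so Cedrus_giganteus shares a more recent common ancestor with Ambystoma_australis.

Ambystoma_australis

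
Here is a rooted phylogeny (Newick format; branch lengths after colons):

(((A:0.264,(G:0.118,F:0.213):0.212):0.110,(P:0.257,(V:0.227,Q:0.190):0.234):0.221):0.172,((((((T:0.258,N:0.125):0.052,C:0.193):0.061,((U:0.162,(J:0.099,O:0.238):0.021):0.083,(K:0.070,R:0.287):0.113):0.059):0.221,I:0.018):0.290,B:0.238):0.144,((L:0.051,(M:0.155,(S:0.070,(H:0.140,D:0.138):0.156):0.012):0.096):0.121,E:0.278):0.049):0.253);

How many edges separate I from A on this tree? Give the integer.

7

The MRCA of I and A is the root of the tree.
From I up to that node: 4 branches. From A up to the same node: 3 branches. Total: 4 + 3 = 7.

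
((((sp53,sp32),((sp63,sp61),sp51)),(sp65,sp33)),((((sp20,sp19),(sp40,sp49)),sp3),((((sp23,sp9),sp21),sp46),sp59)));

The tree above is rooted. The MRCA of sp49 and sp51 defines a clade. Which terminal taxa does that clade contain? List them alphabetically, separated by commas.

Tracing sp49: it sits inside (sp40,sp49).
Tracing sp51: it sits inside ((sp63,sp61),sp51).
The smallest clade enclosing both is the whole tree (their MRCA is the root), so the answer is all 17 tips in alphabetical order.

sp19, sp20, sp21, sp23, sp3, sp32, sp33, sp40, sp46, sp49, sp51, sp53, sp59, sp61, sp63, sp65, sp9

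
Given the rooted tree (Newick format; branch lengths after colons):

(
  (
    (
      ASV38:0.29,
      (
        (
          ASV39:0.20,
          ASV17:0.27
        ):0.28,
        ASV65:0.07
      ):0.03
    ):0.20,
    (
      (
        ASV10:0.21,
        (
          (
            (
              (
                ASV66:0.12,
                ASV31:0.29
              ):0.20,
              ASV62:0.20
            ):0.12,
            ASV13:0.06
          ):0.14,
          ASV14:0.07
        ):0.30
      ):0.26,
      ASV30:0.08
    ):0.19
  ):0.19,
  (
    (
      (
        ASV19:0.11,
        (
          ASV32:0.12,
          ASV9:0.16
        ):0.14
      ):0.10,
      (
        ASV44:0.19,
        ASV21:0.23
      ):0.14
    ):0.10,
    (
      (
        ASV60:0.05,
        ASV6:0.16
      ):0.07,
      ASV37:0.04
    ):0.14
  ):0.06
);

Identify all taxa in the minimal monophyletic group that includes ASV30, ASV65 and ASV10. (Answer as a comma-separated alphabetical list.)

ASV10, ASV13, ASV14, ASV17, ASV30, ASV31, ASV38, ASV39, ASV62, ASV65, ASV66

Tracing ASV30: it sits inside ((ASV10,((((ASV66,ASV31),ASV62),ASV13),ASV14)),ASV30).
Tracing ASV65: it sits inside ((ASV39,ASV17),ASV65).
Tracing ASV10: it sits inside (ASV10,((((ASV66,ASV31),ASV62),ASV13),ASV14)).
The smallest clade enclosing all 3 is ((ASV38,((ASV39,ASV17),ASV65)),((ASV10,((((ASV66,ASV31),ASV62),ASV13),ASV14)),ASV30)); the answer is its 11 terminal taxa in alphabetical order.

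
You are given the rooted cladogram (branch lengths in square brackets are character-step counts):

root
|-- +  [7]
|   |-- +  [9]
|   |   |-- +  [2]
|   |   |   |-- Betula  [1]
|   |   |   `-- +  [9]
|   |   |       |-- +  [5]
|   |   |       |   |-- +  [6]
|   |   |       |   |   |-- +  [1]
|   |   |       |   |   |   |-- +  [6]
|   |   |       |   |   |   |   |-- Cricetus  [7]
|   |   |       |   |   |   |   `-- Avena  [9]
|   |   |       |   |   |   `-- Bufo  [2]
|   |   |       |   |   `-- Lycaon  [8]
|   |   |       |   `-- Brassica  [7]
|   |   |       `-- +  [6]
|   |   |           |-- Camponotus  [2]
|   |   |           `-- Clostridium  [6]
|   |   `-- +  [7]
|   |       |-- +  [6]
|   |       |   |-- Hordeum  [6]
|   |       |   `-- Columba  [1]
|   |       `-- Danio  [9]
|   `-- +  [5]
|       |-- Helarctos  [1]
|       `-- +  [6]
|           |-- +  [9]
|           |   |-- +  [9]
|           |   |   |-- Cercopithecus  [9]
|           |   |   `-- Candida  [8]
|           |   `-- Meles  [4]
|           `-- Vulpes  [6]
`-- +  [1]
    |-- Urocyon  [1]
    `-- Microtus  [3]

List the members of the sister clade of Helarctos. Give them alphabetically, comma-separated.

Candida, Cercopithecus, Meles, Vulpes

Helarctos attaches to the tree at the node subtending (Helarctos,(((Cercopithecus,Candida),Meles),Vulpes)).
The other lineage descending from that same node — the sister group — is (((Cercopithecus,Candida),Meles),Vulpes); its 4 tips in alphabetical order are the answer.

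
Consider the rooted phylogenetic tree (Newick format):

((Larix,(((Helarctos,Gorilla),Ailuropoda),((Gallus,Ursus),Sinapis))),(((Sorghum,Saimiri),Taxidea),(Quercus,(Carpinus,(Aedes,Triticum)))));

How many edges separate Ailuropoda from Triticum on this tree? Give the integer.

The MRCA of Ailuropoda and Triticum is the root of the tree.
From Ailuropoda up to that node: 4 branches. From Triticum up to the same node: 5 branches. Total: 4 + 5 = 9.

9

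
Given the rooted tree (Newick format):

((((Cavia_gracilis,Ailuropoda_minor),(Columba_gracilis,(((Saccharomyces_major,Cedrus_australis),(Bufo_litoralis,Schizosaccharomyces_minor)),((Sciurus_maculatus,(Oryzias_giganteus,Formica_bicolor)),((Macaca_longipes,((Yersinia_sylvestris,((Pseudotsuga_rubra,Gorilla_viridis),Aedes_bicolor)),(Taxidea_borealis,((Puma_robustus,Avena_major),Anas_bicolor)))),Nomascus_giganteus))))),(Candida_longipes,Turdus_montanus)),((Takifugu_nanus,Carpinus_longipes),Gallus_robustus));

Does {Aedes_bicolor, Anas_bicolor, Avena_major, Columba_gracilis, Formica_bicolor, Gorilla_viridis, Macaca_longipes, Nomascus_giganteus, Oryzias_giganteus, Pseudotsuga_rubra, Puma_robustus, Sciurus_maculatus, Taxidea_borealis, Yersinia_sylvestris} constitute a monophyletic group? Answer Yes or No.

No

The MRCA of the listed taxa subtends (Columba_gracilis,(((Saccharomyces_major,Cedrus_australis),(Bufo_litoralis,Schizosaccharomyces_minor)),((Sciurus_maculatus,(Oryzias_giganteus,Formica_bicolor)),((Macaca_longipes,((Yersinia_sylvestris,((Pseudotsuga_rubra,Gorilla_viridis),Aedes_bicolor)),(Taxidea_borealis,((Puma_robustus,Avena_major),Anas_bicolor)))),Nomascus_giganteus)))).
That clade also contains Bufo_litoralis, Cedrus_australis, Saccharomyces_major, Schizosaccharomyces_minor, which are not in the proposed group, so the group is not monophyletic.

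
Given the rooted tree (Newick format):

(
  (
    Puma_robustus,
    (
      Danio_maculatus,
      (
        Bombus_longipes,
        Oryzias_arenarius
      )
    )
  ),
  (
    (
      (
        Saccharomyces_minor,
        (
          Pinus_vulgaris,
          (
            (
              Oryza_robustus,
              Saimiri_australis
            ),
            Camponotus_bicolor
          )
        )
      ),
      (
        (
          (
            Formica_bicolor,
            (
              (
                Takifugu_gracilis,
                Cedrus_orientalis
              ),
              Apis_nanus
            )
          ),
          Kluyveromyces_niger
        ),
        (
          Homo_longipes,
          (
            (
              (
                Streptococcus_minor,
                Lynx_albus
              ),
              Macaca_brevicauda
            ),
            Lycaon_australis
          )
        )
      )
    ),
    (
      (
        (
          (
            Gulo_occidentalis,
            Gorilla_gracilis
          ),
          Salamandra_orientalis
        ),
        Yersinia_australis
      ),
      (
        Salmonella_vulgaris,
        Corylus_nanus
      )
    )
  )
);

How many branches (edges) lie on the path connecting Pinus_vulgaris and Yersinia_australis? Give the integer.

7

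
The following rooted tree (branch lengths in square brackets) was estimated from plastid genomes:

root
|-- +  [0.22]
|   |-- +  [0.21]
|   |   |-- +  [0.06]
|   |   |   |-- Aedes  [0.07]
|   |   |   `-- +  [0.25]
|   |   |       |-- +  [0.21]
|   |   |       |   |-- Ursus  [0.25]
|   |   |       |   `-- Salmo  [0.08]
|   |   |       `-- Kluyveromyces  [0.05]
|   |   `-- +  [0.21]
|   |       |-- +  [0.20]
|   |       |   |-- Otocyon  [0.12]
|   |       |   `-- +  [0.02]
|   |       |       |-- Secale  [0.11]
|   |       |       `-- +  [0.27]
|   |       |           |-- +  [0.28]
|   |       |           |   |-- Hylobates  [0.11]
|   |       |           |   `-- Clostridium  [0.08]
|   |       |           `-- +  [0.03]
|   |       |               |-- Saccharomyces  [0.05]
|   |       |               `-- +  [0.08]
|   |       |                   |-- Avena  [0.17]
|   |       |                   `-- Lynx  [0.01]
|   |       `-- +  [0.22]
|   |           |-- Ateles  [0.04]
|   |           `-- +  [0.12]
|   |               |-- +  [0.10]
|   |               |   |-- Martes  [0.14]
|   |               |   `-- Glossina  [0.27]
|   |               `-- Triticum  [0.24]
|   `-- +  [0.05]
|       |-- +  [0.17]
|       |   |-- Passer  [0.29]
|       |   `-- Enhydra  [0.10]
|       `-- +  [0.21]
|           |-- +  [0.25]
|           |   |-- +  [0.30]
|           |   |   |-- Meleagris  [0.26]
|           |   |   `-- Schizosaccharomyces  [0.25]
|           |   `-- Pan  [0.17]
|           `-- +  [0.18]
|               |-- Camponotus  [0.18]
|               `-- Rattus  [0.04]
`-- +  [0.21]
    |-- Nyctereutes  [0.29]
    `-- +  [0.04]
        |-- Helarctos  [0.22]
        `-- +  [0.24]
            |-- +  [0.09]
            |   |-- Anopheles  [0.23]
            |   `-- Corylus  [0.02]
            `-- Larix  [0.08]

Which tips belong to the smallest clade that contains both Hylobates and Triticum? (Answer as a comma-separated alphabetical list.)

Ateles, Avena, Clostridium, Glossina, Hylobates, Lynx, Martes, Otocyon, Saccharomyces, Secale, Triticum

Tracing Hylobates: it sits inside (Hylobates,Clostridium).
Tracing Triticum: it sits inside ((Martes,Glossina),Triticum).
The smallest clade enclosing both is ((Otocyon,(Secale,((Hylobates,Clostridium),(Saccharomyces,(Avena,Lynx))))),(Ateles,((Martes,Glossina),Triticum))); the answer is its 11 terminal taxa in alphabetical order.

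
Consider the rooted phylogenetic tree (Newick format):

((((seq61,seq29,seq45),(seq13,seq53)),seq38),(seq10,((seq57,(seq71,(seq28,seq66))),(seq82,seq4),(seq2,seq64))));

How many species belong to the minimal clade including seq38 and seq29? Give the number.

The MRCA of seq38 and seq29 is the node subtending (((seq61,seq29,seq45),(seq13,seq53)),seq38).
That clade contains 6 terminal taxa: seq13, seq29, seq38, seq45, seq53, seq61.

6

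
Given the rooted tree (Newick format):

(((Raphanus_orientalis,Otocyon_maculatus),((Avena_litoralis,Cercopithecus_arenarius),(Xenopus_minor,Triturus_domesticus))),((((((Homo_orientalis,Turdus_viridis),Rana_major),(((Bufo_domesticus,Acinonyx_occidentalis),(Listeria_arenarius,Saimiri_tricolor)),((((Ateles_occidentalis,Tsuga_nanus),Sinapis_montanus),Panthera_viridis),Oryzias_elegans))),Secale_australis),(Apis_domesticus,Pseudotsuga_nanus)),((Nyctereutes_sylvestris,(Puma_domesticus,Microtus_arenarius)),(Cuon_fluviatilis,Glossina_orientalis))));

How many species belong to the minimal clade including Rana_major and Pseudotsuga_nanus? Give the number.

The MRCA of Rana_major and Pseudotsuga_nanus is the node subtending (((((Homo_orientalis,Turdus_viridis),Rana_major),(((Bufo_domesticus,Acinonyx_occidentalis),(Listeria_arenarius,Saimiri_tricolor)),((((Ateles_occidentalis,Tsuga_nanus),Sinapis_montanus),Panthera_viridis),Oryzias_elegans))),Secale_australis),(Apis_domesticus,Pseudotsuga_nanus)).
That clade contains 15 terminal taxa: Acinonyx_occidentalis, Apis_domesticus, Ateles_occidentalis, Bufo_domesticus, Homo_orientalis, Listeria_arenarius, Oryzias_elegans, Panthera_viridis, Pseudotsuga_nanus, Rana_major, Saimiri_tricolor, Secale_australis, Sinapis_montanus, Tsuga_nanus, Turdus_viridis.

15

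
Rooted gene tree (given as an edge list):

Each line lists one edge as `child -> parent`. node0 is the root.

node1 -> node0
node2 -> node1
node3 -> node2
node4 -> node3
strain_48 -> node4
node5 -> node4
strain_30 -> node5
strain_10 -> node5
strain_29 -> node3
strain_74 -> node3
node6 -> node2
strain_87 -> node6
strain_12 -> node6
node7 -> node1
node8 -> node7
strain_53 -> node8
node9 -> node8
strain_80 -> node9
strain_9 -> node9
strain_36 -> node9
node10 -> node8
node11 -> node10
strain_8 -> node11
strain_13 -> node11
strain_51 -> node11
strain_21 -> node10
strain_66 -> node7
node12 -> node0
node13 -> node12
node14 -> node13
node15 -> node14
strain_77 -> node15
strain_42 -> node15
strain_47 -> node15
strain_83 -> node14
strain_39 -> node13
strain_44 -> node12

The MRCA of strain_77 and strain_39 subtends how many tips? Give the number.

5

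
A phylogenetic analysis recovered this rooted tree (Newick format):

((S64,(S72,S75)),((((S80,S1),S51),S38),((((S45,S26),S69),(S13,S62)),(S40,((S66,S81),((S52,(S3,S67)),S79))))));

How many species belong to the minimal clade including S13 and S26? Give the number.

The MRCA of S13 and S26 is the node subtending (((S45,S26),S69),(S13,S62)).
That clade contains 5 terminal taxa: S13, S26, S45, S62, S69.

5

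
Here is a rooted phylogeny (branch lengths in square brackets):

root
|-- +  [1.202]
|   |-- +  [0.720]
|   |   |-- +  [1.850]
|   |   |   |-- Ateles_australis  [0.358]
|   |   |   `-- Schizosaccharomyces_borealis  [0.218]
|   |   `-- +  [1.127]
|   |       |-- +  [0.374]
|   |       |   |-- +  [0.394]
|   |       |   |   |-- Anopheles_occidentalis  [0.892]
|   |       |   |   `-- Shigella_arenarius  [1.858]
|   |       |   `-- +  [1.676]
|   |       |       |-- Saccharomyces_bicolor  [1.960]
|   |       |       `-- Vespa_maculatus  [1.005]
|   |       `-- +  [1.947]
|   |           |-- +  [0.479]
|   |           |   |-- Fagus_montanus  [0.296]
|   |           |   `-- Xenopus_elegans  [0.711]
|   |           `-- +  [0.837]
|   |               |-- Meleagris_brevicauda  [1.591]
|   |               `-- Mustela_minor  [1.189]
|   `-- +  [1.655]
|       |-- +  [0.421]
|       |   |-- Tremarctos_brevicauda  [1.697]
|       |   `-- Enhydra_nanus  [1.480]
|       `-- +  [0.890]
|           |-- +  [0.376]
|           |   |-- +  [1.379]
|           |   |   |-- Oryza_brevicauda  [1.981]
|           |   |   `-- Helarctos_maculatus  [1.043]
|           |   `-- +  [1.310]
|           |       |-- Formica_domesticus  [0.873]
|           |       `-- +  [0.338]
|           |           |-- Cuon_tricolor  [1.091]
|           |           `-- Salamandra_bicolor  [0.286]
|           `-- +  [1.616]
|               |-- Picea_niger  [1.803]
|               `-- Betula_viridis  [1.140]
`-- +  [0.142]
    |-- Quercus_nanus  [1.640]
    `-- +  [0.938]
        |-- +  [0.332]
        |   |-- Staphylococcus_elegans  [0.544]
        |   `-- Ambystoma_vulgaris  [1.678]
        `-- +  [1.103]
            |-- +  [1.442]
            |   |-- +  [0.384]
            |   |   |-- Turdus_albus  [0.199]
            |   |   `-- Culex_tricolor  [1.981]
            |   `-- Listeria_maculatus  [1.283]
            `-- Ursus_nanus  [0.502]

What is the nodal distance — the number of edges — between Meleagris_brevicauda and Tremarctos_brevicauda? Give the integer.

The MRCA of Meleagris_brevicauda and Tremarctos_brevicauda is the node subtending (((Ateles_australis,Schizosaccharomyces_borealis),(((Anopheles_occidentalis,Shigella_arenarius),(Saccharomyces_bicolor,Vespa_maculatus)),((Fagus_montanus,Xenopus_elegans),(Meleagris_brevicauda,Mustela_minor)))),((Tremarctos_brevicauda,Enhydra_nanus),(((Oryza_brevicauda,Helarctos_maculatus),(Formica_domesticus,(Cuon_tricolor,Salamandra_bicolor))),(Picea_niger,Betula_viridis)))).
From Meleagris_brevicauda up to that node: 5 branches. From Tremarctos_brevicauda up to the same node: 3 branches. Total: 5 + 3 = 8.

8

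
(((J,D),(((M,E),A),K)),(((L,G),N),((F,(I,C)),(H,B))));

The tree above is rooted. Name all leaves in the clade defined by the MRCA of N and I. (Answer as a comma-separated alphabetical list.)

Tracing N: it sits inside ((L,G),N).
Tracing I: it sits inside (I,C).
The smallest clade enclosing both is (((L,G),N),((F,(I,C)),(H,B))); the answer is its 8 terminal taxa in alphabetical order.

B, C, F, G, H, I, L, N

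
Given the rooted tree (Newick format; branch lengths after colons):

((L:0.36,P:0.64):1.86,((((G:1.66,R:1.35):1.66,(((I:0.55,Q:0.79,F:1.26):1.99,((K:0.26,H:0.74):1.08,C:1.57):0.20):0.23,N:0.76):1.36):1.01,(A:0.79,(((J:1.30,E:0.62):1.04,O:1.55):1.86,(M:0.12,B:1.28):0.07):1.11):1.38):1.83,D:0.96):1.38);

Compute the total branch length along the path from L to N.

The path runs L → … → MRCA → … → N; the MRCA is the root of the tree.
Branch lengths along that path: 0.36 + 1.86 + 1.38 + 1.83 + 1.01 + 1.36 + 0.76 = 8.56.

8.56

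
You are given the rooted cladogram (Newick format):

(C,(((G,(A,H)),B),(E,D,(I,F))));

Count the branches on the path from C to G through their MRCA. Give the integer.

5

The MRCA of C and G is the root of the tree.
From C up to that node: 1 branch. From G up to the same node: 4 branches. Total: 1 + 4 = 5.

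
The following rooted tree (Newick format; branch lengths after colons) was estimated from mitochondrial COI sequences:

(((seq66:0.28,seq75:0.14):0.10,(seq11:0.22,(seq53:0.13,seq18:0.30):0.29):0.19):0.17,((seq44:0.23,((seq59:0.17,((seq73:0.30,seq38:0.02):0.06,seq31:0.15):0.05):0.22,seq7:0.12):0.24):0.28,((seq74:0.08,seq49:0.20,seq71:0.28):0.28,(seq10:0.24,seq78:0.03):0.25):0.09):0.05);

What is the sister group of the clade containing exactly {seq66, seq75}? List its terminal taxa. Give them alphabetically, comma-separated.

The clade containing exactly {seq66, seq75} attaches to the tree at the node subtending ((seq66,seq75),(seq11,(seq53,seq18))).
The other lineage descending from that same node — the sister group — is (seq11,(seq53,seq18)); its 3 tips in alphabetical order are the answer.

seq11, seq18, seq53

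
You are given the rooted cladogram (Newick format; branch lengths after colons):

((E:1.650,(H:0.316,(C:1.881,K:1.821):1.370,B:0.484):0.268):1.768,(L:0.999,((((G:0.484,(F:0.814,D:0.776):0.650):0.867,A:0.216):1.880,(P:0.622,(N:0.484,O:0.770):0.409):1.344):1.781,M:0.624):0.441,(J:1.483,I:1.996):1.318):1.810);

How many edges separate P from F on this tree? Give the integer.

6

The MRCA of P and F is the node subtending (((G,(F,D)),A),(P,(N,O))).
From P up to that node: 2 branches. From F up to the same node: 4 branches. Total: 2 + 4 = 6.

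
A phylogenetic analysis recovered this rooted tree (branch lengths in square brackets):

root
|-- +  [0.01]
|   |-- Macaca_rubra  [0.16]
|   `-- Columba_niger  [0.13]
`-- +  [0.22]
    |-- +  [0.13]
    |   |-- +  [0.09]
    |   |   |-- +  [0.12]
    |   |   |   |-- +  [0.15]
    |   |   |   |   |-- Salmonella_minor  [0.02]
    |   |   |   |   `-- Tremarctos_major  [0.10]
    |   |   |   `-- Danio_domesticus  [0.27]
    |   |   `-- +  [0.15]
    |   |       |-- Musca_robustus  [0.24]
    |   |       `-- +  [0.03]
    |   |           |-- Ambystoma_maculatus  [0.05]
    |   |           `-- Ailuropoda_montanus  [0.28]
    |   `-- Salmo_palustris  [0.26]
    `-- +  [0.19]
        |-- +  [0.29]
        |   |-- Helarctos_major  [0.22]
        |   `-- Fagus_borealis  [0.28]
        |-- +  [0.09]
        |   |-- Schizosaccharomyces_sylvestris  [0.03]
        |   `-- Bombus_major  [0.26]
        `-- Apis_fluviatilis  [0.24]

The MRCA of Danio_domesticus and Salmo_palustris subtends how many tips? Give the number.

The MRCA of Danio_domesticus and Salmo_palustris is the node subtending ((((Salmonella_minor,Tremarctos_major),Danio_domesticus),(Musca_robustus,(Ambystoma_maculatus,Ailuropoda_montanus))),Salmo_palustris).
That clade contains 7 terminal taxa: Ailuropoda_montanus, Ambystoma_maculatus, Danio_domesticus, Musca_robustus, Salmo_palustris, Salmonella_minor, Tremarctos_major.

7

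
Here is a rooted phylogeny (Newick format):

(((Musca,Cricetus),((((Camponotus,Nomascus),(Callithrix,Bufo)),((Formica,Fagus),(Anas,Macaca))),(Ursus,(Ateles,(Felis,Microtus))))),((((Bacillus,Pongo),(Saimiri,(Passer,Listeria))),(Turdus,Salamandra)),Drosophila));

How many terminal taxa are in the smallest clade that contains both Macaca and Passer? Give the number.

22

The MRCA of Macaca and Passer is the root, so the clade is the entire tree.
That clade contains 22 terminal taxa: Anas, Ateles, Bacillus, Bufo, Callithrix, Camponotus, Cricetus, Drosophila, Fagus, Felis, Formica, Listeria, Macaca, Microtus, Musca, Nomascus, Passer, Pongo, Saimiri, Salamandra, Turdus, Ursus.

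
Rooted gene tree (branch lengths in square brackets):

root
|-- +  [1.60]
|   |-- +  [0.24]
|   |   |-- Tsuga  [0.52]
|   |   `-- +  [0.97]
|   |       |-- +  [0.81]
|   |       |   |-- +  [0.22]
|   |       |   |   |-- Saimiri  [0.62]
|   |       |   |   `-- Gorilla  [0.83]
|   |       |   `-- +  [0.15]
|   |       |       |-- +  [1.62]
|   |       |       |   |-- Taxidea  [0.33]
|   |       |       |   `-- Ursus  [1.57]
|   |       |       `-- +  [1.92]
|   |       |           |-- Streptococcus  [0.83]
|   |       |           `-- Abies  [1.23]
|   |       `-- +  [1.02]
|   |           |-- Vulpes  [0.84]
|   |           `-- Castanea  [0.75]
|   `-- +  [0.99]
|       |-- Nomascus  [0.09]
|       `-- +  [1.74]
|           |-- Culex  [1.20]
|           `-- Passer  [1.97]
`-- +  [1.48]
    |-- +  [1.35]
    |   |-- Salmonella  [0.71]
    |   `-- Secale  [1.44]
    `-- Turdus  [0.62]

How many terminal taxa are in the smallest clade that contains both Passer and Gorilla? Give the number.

The MRCA of Passer and Gorilla is the node subtending ((Tsuga,(((Saimiri,Gorilla),((Taxidea,Ursus),(Streptococcus,Abies))),(Vulpes,Castanea))),(Nomascus,(Culex,Passer))).
That clade contains 12 terminal taxa: Abies, Castanea, Culex, Gorilla, Nomascus, Passer, Saimiri, Streptococcus, Taxidea, Tsuga, Ursus, Vulpes.

12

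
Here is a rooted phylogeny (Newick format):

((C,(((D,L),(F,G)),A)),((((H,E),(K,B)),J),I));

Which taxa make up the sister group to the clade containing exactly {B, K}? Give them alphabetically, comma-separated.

E, H

The clade containing exactly {B, K} attaches to the tree at the node subtending ((H,E),(K,B)).
The other lineage descending from that same node — the sister group — is (H,E); its 2 tips in alphabetical order are the answer.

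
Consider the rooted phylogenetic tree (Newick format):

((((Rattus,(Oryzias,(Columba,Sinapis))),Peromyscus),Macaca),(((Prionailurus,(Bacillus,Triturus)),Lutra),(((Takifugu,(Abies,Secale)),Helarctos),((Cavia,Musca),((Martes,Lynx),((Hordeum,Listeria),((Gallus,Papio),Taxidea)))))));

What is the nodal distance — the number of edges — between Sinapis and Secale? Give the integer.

12

The MRCA of Sinapis and Secale is the root of the tree.
From Sinapis up to that node: 6 branches. From Secale up to the same node: 6 branches. Total: 6 + 6 = 12.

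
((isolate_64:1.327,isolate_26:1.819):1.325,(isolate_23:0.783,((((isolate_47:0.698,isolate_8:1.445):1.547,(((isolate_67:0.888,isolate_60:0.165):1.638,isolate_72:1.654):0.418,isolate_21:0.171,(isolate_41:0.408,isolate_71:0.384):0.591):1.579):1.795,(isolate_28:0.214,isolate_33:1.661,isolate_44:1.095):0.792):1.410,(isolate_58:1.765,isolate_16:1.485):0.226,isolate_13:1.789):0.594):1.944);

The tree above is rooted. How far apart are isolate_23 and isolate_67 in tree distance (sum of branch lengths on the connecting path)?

The path runs isolate_23 → … → MRCA → … → isolate_67; the MRCA is the node subtending (isolate_23,((((isolate_47,isolate_8),(((isolate_67,isolate_60),isolate_72),isolate_21,(isolate_41,isolate_71))),(isolate_28,isolate_33,isolate_44)),(isolate_58,isolate_16),isolate_13)).
Branch lengths along that path: 0.783 + 0.594 + 1.410 + 1.795 + 1.579 + 0.418 + 1.638 + 0.888 = 9.105.

9.105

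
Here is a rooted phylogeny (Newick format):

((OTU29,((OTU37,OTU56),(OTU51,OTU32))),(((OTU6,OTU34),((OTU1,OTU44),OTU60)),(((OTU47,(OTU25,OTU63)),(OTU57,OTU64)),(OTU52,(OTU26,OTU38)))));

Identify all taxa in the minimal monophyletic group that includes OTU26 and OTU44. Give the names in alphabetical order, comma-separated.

OTU1, OTU25, OTU26, OTU34, OTU38, OTU44, OTU47, OTU52, OTU57, OTU6, OTU60, OTU63, OTU64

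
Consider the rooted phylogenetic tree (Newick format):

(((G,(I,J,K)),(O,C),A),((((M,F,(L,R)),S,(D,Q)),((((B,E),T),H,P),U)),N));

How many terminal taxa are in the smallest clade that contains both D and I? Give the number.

The MRCA of D and I is the root, so the clade is the entire tree.
That clade contains 21 terminal taxa: A, B, C, D, E, F, G, H, I, J, K, L, M, N, O, P, Q, R, S, T, U.

21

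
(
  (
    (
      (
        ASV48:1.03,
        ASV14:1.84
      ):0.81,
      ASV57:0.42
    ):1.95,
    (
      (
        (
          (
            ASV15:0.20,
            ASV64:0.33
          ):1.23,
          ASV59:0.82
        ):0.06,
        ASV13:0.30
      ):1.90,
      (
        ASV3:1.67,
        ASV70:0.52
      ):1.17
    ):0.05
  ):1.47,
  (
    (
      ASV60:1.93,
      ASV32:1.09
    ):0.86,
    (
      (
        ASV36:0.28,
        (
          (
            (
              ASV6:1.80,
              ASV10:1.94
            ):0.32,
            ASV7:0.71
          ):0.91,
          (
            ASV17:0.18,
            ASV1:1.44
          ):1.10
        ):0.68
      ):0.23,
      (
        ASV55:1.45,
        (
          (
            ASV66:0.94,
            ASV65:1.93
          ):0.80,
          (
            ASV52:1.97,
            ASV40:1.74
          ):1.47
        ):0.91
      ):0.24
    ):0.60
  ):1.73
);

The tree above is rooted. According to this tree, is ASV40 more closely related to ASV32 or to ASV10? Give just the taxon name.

The MRCA of ASV40 and ASV10 subtends ((ASV36,(((ASV6,ASV10),ASV7),(ASV17,ASV1))),(ASV55,((ASV66,ASV65),(ASV52,ASV40)))) (11 taxa).
The MRCA of ASV40 and ASV32 subtends ((ASV60,ASV32),((ASV36,(((ASV6,ASV10),ASV7),(ASV17,ASV1))),(ASV55,((ASV66,ASV65),(ASV52,ASV40))))) (13 taxa).
The first is nested inside the second, so ASV40 shares a more recent common ancestor with ASV10.

ASV10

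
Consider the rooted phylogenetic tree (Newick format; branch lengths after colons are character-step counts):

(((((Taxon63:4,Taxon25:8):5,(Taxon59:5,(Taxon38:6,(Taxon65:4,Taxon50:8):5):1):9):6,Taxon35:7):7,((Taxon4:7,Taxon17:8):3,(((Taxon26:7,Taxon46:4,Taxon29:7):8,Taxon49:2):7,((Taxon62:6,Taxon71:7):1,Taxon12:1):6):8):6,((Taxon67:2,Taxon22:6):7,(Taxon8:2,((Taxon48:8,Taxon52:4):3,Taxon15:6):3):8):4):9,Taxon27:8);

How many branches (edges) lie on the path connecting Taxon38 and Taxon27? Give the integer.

The MRCA of Taxon38 and Taxon27 is the root of the tree.
From Taxon38 up to that node: 6 branches. From Taxon27 up to the same node: 1 branch. Total: 6 + 1 = 7.

7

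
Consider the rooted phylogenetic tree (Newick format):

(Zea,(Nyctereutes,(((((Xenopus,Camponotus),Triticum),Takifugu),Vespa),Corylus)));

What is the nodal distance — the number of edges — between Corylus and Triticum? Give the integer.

5

The MRCA of Corylus and Triticum is the node subtending (((((Xenopus,Camponotus),Triticum),Takifugu),Vespa),Corylus).
From Corylus up to that node: 1 branch. From Triticum up to the same node: 4 branches. Total: 1 + 4 = 5.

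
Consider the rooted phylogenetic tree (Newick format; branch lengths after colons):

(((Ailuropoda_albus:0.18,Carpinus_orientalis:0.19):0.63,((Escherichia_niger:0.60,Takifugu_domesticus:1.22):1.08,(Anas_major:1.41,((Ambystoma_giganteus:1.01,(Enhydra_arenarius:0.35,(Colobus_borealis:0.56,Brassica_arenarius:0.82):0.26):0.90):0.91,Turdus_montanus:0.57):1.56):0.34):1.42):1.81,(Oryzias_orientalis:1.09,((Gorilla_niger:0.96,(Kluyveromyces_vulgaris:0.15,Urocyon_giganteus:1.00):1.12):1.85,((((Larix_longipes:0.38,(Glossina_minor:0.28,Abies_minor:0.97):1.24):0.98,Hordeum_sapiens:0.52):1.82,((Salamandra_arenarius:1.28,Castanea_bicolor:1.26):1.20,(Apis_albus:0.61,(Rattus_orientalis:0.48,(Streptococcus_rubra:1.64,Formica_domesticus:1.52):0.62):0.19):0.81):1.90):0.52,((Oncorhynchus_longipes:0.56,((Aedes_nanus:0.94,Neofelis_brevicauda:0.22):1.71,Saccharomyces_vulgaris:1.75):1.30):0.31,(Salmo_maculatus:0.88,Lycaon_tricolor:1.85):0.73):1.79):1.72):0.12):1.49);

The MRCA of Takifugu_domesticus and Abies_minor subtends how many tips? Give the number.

30

The MRCA of Takifugu_domesticus and Abies_minor is the root, so the clade is the entire tree.
That clade contains 30 terminal taxa: Abies_minor, Aedes_nanus, Ailuropoda_albus, Ambystoma_giganteus, Anas_major, Apis_albus, Brassica_arenarius, Carpinus_orientalis, Castanea_bicolor, Colobus_borealis, Enhydra_arenarius, Escherichia_niger, Formica_domesticus, Glossina_minor, Gorilla_niger, Hordeum_sapiens, Kluyveromyces_vulgaris, Larix_longipes, Lycaon_tricolor, Neofelis_brevicauda, Oncorhynchus_longipes, Oryzias_orientalis, Rattus_orientalis, Saccharomyces_vulgaris, Salamandra_arenarius, Salmo_maculatus, Streptococcus_rubra, Takifugu_domesticus, Turdus_montanus, Urocyon_giganteus.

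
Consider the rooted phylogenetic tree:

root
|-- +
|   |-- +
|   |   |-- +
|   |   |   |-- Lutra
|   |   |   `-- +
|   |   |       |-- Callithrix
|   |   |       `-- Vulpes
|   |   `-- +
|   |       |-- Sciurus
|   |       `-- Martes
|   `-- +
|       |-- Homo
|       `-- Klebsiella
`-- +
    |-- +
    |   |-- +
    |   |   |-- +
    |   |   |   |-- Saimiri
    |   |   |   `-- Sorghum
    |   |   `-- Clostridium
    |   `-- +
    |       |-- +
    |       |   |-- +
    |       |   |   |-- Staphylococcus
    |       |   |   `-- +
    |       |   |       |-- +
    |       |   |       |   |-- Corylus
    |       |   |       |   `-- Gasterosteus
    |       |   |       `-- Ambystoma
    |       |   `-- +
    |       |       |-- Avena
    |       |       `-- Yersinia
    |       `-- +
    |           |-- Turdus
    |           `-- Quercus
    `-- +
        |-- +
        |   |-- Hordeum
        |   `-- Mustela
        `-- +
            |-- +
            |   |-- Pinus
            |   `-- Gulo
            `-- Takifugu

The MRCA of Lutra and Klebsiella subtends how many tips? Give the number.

7

The MRCA of Lutra and Klebsiella is the node subtending (((Lutra,(Callithrix,Vulpes)),(Sciurus,Martes)),(Homo,Klebsiella)).
That clade contains 7 terminal taxa: Callithrix, Homo, Klebsiella, Lutra, Martes, Sciurus, Vulpes.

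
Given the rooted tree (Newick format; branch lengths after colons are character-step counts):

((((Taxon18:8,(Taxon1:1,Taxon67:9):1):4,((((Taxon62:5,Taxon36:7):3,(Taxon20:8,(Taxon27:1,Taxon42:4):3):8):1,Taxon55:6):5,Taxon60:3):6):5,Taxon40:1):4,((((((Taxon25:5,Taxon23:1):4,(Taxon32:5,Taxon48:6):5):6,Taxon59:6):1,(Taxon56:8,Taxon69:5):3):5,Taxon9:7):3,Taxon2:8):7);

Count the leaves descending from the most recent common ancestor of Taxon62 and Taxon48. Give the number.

20

The MRCA of Taxon62 and Taxon48 is the root, so the clade is the entire tree.
That clade contains 20 terminal taxa: Taxon1, Taxon18, Taxon2, Taxon20, Taxon23, Taxon25, Taxon27, Taxon32, Taxon36, Taxon40, Taxon42, Taxon48, Taxon55, Taxon56, Taxon59, Taxon60, Taxon62, Taxon67, Taxon69, Taxon9.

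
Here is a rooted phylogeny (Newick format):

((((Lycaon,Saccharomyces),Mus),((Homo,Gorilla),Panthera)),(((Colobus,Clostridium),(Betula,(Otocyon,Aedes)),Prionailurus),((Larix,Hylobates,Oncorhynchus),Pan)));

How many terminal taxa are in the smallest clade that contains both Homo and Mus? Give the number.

6

The MRCA of Homo and Mus is the node subtending (((Lycaon,Saccharomyces),Mus),((Homo,Gorilla),Panthera)).
That clade contains 6 terminal taxa: Gorilla, Homo, Lycaon, Mus, Panthera, Saccharomyces.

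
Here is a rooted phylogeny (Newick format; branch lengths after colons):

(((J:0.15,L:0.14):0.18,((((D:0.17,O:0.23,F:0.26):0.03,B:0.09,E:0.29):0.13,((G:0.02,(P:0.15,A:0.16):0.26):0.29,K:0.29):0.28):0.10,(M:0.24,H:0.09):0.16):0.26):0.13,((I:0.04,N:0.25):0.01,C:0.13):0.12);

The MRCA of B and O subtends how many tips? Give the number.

The MRCA of B and O is the node subtending ((D,O,F),B,E).
That clade contains 5 terminal taxa: B, D, E, F, O.

5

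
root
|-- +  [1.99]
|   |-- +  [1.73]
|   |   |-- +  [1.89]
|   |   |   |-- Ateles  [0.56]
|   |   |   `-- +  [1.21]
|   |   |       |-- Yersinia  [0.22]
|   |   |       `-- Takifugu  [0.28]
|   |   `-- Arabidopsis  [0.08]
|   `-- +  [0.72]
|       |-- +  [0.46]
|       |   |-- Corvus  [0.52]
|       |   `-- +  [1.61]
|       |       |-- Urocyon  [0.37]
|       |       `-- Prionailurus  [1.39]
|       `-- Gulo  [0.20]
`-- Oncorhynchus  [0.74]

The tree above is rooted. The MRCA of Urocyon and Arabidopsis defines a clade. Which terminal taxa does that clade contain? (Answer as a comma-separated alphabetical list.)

Arabidopsis, Ateles, Corvus, Gulo, Prionailurus, Takifugu, Urocyon, Yersinia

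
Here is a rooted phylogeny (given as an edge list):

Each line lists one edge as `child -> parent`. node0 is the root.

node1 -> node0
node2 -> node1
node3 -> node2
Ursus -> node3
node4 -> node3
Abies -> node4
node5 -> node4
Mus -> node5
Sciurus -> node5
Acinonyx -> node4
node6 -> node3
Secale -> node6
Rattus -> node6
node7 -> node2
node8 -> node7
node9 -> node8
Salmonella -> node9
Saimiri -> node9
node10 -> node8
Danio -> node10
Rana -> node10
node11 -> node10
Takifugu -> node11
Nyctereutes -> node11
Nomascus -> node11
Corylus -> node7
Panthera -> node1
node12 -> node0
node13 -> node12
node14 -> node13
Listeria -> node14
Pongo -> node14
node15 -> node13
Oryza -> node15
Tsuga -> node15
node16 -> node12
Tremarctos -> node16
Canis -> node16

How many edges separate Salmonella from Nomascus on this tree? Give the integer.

The MRCA of Salmonella and Nomascus is the node subtending ((Salmonella,Saimiri),(Danio,Rana,(Takifugu,Nyctereutes,Nomascus))).
From Salmonella up to that node: 2 branches. From Nomascus up to the same node: 3 branches. Total: 2 + 3 = 5.

5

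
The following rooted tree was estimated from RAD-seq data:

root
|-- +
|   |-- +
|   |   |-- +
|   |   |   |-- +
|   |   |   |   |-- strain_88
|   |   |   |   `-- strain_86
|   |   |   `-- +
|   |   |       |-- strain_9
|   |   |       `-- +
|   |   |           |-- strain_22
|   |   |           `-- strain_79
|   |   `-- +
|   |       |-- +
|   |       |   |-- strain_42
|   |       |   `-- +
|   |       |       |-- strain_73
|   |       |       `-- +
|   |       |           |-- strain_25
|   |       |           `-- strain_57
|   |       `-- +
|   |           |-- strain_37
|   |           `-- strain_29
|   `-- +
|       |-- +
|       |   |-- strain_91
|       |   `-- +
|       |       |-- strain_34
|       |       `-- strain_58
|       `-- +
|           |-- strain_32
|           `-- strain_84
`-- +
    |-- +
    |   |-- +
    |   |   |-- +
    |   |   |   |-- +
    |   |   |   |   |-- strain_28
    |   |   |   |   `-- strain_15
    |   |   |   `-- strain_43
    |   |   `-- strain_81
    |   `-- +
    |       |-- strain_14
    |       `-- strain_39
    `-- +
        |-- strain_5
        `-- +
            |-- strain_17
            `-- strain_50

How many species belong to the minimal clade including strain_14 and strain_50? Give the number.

9

The MRCA of strain_14 and strain_50 is the node subtending (((((strain_28,strain_15),strain_43),strain_81),(strain_14,strain_39)),(strain_5,(strain_17,strain_50))).
That clade contains 9 terminal taxa: strain_14, strain_15, strain_17, strain_28, strain_39, strain_43, strain_5, strain_50, strain_81.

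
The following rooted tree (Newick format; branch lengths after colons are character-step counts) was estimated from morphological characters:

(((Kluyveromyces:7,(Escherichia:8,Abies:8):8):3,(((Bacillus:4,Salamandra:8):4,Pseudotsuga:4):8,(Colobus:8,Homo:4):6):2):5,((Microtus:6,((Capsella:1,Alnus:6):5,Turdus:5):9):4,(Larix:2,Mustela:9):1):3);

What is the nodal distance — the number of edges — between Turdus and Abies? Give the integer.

8

The MRCA of Turdus and Abies is the root of the tree.
From Turdus up to that node: 4 branches. From Abies up to the same node: 4 branches. Total: 4 + 4 = 8.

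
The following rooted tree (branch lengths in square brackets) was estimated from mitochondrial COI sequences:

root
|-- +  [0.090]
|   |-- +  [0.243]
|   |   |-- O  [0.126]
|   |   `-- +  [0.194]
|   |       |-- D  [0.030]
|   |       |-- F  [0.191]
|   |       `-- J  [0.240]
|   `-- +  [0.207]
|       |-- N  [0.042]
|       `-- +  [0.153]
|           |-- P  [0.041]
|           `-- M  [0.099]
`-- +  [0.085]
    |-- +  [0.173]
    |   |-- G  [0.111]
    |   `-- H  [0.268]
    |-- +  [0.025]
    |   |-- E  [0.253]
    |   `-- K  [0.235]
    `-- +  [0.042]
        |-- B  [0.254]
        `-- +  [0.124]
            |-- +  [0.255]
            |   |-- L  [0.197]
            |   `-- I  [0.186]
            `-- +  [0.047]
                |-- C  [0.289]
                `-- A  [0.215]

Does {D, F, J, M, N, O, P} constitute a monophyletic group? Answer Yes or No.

The most recent common ancestor of these taxa subtends ((O,(D,F,J)),(N,(P,M))).
That clade has exactly 7 tips — every listed taxon and nothing else — so the group is monophyletic.

Yes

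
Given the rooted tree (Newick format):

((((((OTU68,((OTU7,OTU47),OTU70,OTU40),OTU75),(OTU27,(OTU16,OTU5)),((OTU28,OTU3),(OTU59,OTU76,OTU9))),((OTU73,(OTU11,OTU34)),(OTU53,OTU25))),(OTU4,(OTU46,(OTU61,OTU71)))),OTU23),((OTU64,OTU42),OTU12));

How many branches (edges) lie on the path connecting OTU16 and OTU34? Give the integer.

8

The MRCA of OTU16 and OTU34 is the node subtending (((OTU68,((OTU7,OTU47),OTU70,OTU40),OTU75),(OTU27,(OTU16,OTU5)),((OTU28,OTU3),(OTU59,OTU76,OTU9))),((OTU73,(OTU11,OTU34)),(OTU53,OTU25))).
From OTU16 up to that node: 4 branches. From OTU34 up to the same node: 4 branches. Total: 4 + 4 = 8.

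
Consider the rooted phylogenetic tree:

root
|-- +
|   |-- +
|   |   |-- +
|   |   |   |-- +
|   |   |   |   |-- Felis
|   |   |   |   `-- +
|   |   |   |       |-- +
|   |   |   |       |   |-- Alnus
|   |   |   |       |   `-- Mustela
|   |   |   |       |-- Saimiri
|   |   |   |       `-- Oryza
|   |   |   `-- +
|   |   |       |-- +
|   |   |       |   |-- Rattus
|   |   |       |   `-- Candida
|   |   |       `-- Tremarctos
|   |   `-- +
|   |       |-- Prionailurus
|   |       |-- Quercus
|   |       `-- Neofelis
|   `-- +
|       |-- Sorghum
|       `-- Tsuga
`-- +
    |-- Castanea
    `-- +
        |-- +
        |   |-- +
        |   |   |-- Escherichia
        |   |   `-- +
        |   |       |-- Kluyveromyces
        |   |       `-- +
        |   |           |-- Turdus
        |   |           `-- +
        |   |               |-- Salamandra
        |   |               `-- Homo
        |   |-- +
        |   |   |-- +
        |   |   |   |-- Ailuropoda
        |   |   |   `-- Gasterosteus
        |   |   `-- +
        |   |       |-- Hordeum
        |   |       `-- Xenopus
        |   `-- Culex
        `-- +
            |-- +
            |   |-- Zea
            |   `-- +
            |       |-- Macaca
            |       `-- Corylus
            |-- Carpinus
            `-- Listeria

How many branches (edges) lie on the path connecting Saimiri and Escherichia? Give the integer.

11

The MRCA of Saimiri and Escherichia is the root of the tree.
From Saimiri up to that node: 6 branches. From Escherichia up to the same node: 5 branches. Total: 6 + 5 = 11.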